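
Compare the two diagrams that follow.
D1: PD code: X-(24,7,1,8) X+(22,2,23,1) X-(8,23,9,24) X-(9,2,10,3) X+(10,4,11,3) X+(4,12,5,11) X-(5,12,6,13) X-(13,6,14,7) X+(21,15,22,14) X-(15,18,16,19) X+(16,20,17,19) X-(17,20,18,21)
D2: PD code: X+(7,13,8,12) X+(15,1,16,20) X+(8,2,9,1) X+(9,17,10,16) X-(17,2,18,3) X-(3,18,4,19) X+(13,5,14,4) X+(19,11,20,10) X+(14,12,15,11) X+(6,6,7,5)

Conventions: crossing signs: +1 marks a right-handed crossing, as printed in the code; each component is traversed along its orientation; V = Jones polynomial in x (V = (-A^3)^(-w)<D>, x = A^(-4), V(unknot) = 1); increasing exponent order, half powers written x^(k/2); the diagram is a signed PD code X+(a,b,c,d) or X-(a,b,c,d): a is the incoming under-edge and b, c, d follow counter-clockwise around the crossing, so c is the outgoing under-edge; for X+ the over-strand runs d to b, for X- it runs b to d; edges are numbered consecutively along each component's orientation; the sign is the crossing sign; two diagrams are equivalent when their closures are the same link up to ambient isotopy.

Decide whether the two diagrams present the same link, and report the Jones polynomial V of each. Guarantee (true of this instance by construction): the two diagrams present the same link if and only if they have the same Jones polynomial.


equivalent: no
D1 (bracket A^-6; 12 crossings at w = -2): V = 1
D2 (bracket -A^-6 + A^-2 - A^2 + 2A^6 - A^10 + A^14; 10 crossings at w = +6): V = x - x^2 + 2x^3 - x^4 + x^5 - x^6
key observation: 2 values of V(x) split the 2 diagrams


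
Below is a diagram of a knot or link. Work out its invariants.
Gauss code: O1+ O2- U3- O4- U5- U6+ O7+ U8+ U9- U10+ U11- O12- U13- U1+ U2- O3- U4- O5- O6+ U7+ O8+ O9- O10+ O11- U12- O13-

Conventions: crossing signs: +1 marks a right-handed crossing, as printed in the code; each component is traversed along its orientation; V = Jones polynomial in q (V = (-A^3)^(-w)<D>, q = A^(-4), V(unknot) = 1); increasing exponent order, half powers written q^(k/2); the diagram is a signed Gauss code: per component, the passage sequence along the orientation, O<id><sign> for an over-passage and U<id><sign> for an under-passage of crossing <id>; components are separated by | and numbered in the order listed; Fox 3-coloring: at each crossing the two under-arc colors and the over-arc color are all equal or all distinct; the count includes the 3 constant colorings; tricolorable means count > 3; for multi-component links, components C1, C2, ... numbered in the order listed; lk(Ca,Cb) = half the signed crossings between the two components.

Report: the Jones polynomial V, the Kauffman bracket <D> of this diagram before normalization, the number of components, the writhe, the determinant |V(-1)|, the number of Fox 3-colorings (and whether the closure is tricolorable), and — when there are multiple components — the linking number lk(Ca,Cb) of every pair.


V(q) = -q^-4 + q^-3 + q^-1
bracket: -A^-5 - A^3 + A^7, w = -3
1 component, writhe -3, over 13 crossings
det 3, colorings 9 of 3^13 — tricolorable
observation: |V(-1)| = 3: so tricolorable, since 3 divides 3


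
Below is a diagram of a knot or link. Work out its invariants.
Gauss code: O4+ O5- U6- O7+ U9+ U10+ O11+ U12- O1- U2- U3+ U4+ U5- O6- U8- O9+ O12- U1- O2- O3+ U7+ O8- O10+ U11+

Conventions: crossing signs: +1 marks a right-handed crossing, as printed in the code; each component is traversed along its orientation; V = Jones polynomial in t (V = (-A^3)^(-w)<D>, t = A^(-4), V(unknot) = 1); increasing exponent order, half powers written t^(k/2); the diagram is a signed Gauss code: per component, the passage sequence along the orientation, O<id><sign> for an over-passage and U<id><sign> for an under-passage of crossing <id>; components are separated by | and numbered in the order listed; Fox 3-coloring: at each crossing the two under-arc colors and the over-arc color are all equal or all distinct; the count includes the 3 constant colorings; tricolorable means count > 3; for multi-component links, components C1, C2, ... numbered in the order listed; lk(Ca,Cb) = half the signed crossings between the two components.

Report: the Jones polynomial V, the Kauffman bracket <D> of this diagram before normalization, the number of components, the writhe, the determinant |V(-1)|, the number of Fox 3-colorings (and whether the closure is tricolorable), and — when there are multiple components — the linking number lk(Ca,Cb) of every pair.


Jones polynomial: V(t) = -t^-3 + 2t^-2 - 2t^-1 + 3 - 2t + 2t^2 - t^3
<D> = -A^-12 + 2A^-8 - 2A^-4 + 3 - 2A^4 + 2A^8 - A^12; writhe 0
components 1, writhe 0 (12 crossings)
3-colorings: 3 of 3^12, det 13 — not tricolorable
note: w = 0 (over 12 crossings) is diagram-only; (-A^3)^(0) removes it from V


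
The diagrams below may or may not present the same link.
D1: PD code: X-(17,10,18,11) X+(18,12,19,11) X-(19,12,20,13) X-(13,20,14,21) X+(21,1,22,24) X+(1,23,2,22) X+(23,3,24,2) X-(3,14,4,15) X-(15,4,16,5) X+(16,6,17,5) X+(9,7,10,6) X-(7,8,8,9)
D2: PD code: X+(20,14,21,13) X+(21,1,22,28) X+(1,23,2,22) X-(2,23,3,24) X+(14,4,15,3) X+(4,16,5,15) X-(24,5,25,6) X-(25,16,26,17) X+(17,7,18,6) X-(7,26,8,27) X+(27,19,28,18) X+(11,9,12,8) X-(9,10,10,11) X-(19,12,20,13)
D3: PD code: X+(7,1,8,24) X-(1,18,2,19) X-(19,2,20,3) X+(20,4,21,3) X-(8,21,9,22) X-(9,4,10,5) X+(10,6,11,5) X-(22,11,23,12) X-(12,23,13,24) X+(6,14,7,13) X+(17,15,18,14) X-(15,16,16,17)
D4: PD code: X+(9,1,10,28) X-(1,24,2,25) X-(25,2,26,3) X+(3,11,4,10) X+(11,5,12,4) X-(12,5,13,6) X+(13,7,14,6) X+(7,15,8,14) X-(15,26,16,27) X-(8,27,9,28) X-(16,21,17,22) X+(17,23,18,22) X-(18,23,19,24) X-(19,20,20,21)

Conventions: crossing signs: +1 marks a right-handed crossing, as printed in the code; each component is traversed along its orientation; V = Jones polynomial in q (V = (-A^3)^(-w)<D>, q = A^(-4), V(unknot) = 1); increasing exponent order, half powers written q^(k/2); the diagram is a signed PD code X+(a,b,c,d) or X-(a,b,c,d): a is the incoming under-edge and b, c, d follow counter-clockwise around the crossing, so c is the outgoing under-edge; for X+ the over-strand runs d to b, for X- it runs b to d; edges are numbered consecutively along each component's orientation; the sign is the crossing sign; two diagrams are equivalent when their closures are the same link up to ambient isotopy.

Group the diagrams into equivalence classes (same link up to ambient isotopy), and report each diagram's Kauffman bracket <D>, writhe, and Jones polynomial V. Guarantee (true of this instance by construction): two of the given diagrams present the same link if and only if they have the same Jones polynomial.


classes: {D1, D4} | {D2} | {D3}
V(D1) = -q^-3 + q^-2 - q^-1 + 3 - q + q^2 - q^3  [12 crossings, <D> = -A^-12 + A^-8 - A^-4 + 3 - A^4 + A^8 - A^12, w = 0]
V(D2) = q^-1 - 1 + 2q - 2q^2 + 2q^3 - 2q^4 + q^5  (w +2, c 14, <D> = A^-14 - 2A^-10 + 2A^-6 - 2A^-2 + 2A^2 - A^6 + A^10)
D3 (bracket A^-2 + A^6 - A^10; 12 crossings at w = -2): V = -q^-4 + q^-3 + q^-1
D4 (bracket -A^-18 + A^-14 - A^-10 + 3A^-6 - A^-2 + A^2 - A^6; 14 crossings at w = -2): V = -q^-3 + q^-2 - q^-1 + 3 - q + q^2 - q^3
insight: comparing 4 Jones polynomials yields 3 groups


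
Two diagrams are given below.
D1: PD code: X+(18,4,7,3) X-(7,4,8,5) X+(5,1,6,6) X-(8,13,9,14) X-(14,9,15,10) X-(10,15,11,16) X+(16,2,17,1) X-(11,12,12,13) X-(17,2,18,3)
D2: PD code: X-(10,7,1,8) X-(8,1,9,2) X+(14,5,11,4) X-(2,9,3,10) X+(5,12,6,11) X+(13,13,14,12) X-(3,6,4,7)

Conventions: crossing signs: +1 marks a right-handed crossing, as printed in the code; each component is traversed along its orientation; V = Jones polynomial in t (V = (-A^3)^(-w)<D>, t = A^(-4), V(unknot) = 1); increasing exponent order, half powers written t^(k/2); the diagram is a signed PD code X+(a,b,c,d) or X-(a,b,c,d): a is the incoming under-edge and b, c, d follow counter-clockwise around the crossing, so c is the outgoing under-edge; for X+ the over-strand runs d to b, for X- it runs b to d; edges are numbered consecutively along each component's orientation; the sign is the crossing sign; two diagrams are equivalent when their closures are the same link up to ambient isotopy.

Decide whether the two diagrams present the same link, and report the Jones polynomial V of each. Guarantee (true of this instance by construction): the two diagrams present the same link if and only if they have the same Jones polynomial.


same link: no
V(D1) = t^(-9/2) - t^(-5/2) - t^(-3/2) - t^(-1/2)  [9 crossings, <D> = A^-7 + A^-3 + A - A^9, w = -3]
D2 (bracket A^-9 + 2A^-1 - A^3 + A^7 - A^11; 7 crossings at w = -1): V = t^(-7/2) - t^(-5/2) + t^(-3/2) - 2t^(-1/2) - t^(3/2)
note: V(t) takes 2 values over 2 diagrams, fixing the grouping


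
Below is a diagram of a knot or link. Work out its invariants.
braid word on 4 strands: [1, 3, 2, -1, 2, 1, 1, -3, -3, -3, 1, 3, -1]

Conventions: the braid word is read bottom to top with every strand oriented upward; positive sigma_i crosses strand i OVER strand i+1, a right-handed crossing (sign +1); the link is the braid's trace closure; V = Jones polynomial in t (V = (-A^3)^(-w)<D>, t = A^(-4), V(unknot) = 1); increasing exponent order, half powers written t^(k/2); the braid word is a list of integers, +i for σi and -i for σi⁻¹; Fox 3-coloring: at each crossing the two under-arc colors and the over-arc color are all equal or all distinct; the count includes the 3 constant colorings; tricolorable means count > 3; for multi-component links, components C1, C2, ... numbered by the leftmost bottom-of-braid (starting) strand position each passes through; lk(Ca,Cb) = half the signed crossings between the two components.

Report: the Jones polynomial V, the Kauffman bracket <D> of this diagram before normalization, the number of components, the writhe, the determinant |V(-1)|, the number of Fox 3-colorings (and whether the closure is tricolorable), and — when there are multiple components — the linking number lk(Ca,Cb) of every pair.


Jones polynomial: V(t) = t - t^2 + 2t^3 - t^4 + t^5 - t^6
<D> = A^-15 - A^-11 + A^-7 - 2A^-3 + A - A^5; writhe +3
components 1, writhe +3 (13 crossings)
3-colorings: 3 of 3^13, det 7 — not tricolorable
note: the span of V is 5, forcing >= 5 crossings in any diagram


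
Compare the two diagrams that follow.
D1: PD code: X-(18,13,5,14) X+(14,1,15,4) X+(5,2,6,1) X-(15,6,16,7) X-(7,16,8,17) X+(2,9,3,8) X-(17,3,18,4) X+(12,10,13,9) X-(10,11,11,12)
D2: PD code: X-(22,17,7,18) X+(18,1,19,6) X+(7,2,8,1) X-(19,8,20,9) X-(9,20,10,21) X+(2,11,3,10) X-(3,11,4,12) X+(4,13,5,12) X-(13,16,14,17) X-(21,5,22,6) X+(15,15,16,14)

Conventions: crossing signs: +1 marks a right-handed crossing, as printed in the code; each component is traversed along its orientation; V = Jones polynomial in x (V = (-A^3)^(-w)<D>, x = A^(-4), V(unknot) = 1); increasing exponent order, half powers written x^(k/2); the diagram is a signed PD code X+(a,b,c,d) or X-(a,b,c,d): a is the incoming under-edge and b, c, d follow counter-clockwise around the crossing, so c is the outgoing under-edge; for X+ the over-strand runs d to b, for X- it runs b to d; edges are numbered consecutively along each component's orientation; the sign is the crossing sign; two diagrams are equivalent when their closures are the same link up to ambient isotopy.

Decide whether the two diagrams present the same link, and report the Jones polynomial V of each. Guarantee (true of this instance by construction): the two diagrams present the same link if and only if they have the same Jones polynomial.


equivalent: yes
V(D1) = x^(-7/2) - x^(-5/2) + x^(-3/2) - 2x^(-1/2) - x^(3/2)  (w -1, c 9, <D> = A^-9 + 2A^-1 - A^3 + A^7 - A^11)
V(D2) = x^(-7/2) - x^(-5/2) + x^(-3/2) - 2x^(-1/2) - x^(3/2)  (w -1, c 11, <D> = A^-9 + 2A^-1 - A^3 + A^7 - A^11)
why: all 2 diagrams share one V(x), hence one class


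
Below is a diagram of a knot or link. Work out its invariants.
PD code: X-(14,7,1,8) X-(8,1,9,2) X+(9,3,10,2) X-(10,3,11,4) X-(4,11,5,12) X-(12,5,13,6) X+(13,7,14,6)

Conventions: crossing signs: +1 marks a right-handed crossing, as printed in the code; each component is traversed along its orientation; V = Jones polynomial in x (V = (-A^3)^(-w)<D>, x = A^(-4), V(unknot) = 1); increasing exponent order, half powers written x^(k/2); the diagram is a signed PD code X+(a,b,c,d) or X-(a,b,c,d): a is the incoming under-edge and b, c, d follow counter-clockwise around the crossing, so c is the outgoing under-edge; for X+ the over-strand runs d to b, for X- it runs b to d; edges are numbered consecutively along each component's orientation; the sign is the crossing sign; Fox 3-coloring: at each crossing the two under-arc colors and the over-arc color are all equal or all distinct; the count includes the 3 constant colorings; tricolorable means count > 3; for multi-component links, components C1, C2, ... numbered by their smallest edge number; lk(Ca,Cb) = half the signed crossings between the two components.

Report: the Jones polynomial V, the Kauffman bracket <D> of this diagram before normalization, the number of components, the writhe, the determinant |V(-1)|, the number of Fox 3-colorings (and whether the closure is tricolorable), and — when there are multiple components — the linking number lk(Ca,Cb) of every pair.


V(x) = -x^-4 + x^-3 + x^-1
bracket: -A^-5 - A^3 + A^7, w = -3
1 component, writhe -3, over 7 crossings
det 3, colorings 9 of 3^7 — tricolorable
observation: w = -3 (over 7 crossings) is diagram-only; (-A^3)^(3) removes it from V


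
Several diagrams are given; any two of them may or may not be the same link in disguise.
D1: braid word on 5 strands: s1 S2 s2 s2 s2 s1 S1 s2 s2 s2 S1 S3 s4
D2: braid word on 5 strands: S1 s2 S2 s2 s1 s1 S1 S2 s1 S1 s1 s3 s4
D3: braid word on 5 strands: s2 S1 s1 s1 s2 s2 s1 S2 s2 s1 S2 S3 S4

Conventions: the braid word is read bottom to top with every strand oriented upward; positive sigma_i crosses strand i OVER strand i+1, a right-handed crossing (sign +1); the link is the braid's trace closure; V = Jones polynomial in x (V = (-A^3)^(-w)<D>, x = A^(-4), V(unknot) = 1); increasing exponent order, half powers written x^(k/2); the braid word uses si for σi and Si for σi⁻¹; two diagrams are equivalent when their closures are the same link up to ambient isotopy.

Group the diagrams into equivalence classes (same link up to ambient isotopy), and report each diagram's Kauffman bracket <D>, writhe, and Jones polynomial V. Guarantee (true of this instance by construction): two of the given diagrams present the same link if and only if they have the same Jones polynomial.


equivalence classes: {D1} | {D2} | {D3}
D1 (bracket -A^-15 + A + A^5 + A^9; 13 crossings at w = +5): V = -x^(3/2) - x^(5/2) - x^(7/2) + x^(15/2)
V(D2) = -x^(-1/2) - x^(1/2)  [13 crossings, <D> = A^7 + A^11, w = +3]
V(D3) = -x^(3/2) - 2x^(7/2) + x^(9/2) - x^(11/2) + x^(13/2)  (w +3, c 13, <D> = -A^-17 + A^-13 - A^-9 + 2A^-5 + A^3)
observation: comparing 3 Jones polynomials yields 3 groups


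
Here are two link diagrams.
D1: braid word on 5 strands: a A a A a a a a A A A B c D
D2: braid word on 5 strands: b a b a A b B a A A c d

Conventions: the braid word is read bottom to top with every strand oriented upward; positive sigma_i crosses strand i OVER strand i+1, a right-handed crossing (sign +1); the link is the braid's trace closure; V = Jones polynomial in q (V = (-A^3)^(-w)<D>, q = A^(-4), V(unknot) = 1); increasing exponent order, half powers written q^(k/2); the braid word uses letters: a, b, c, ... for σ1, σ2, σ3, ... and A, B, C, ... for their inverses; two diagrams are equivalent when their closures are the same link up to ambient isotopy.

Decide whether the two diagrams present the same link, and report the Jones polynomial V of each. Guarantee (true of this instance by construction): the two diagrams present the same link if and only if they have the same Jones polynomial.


same link: yes
V(D1) = 1  [14 crossings, <D> = 1, w = 0]
V(D2) = 1  [12 crossings, <D> = A^12, w = +4]
insight: from 14 to 12 crossings by R-moves: one link, two diagrams


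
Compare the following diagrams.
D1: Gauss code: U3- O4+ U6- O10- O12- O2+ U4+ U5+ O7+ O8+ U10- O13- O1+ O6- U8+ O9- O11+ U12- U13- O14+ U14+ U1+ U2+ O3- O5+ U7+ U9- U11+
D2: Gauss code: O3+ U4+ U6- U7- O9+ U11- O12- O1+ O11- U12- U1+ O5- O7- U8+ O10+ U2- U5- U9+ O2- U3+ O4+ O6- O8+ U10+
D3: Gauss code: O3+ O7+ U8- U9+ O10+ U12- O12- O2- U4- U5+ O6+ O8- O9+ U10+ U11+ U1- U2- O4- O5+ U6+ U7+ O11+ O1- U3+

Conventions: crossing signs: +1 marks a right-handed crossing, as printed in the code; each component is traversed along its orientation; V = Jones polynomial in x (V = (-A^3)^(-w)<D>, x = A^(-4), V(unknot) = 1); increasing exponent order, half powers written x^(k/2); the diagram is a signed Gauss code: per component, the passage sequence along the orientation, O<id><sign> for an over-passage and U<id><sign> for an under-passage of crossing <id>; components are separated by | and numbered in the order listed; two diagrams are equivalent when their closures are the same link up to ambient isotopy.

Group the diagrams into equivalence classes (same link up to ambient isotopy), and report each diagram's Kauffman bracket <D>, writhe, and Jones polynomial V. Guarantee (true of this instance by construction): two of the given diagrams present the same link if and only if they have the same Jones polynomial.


equivalence classes: {D1} | {D2} | {D3}
D1 (bracket A^-10 - A^-6 + A^-2 - 2A^2 + 2A^6 - A^10 + A^14; 14 crossings at w = +2): V = x^-2 - x^-1 + 2 - 2x + x^2 - x^3 + x^4
V(D2) = x + x^3 - x^4  (w 0, c 12, <D> = -A^-16 + A^-12 + A^-4)
D3 (bracket A^6; 12 crossings at w = +2): V = 1
key observation: V(x) takes 3 values over 3 diagrams, fixing the grouping


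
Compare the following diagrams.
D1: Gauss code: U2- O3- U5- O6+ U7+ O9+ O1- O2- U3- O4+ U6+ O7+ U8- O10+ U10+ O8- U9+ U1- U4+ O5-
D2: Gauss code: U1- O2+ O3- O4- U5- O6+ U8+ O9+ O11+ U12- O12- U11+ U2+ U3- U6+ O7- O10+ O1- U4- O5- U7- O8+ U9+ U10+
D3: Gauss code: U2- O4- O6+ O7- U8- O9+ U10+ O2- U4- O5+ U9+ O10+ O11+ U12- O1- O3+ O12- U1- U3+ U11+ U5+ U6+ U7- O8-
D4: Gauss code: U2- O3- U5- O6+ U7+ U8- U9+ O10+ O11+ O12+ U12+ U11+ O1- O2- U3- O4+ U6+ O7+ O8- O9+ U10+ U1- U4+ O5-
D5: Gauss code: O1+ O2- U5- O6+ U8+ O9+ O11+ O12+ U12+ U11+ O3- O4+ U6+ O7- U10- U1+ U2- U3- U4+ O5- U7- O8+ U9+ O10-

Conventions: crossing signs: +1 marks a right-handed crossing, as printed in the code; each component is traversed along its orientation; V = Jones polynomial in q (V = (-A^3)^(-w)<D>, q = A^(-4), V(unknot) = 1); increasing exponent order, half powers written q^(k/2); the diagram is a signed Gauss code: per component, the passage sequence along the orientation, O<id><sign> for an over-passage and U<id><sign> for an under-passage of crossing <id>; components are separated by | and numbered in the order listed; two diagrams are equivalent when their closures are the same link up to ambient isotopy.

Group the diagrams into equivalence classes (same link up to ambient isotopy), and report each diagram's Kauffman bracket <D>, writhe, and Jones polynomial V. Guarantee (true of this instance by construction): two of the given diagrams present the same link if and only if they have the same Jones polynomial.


grouping into links: {D1, D2, D3, D4, D5}
V(D1) = -q^-3 + 2q^-2 - 2q^-1 + 3 - 2q + 2q^2 - q^3  (w 0, c 10, <D> = -A^-12 + 2A^-8 - 2A^-4 + 3 - 2A^4 + 2A^8 - A^12)
V(D2) = -q^-3 + 2q^-2 - 2q^-1 + 3 - 2q + 2q^2 - q^3  [12 crossings, <D> = -A^-12 + 2A^-8 - 2A^-4 + 3 - 2A^4 + 2A^8 - A^12, w = 0]
V(D3) = -q^-3 + 2q^-2 - 2q^-1 + 3 - 2q + 2q^2 - q^3  [12 crossings, <D> = -A^-12 + 2A^-8 - 2A^-4 + 3 - 2A^4 + 2A^8 - A^12, w = 0]
D4 (bracket -A^-6 + 2A^-2 - 2A^2 + 3A^6 - 2A^10 + 2A^14 - A^18; 12 crossings at w = +2): V = -q^-3 + 2q^-2 - 2q^-1 + 3 - 2q + 2q^2 - q^3
V(D5) = -q^-3 + 2q^-2 - 2q^-1 + 3 - 2q + 2q^2 - q^3  (w +2, c 12, <D> = -A^-6 + 2A^-2 - 2A^2 + 3A^6 - 2A^10 + 2A^14 - A^18)
why: one V(q) for all 5 diagrams — one class (guaranteed)


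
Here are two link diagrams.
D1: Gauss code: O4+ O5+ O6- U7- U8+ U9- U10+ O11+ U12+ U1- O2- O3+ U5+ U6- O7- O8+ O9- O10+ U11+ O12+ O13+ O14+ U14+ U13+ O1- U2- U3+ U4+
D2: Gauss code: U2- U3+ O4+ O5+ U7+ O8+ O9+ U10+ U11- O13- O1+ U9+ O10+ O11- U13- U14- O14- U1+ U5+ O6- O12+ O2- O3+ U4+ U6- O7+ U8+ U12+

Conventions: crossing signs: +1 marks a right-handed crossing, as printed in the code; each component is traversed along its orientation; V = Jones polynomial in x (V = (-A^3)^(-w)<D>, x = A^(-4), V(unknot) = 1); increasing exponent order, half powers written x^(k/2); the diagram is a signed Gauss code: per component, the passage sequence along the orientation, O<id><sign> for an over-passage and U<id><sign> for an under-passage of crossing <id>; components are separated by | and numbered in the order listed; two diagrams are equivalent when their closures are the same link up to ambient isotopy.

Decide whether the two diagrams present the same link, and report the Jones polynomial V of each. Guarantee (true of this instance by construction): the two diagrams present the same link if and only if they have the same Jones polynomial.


equivalent: no
D1 (bracket A^12; 14 crossings at w = +4): V = 1
V(D2) = x - x^2 + 2x^3 - x^4 + x^5 - x^6  (w +4, c 14, <D> = -A^-12 + A^-8 - A^-4 + 2 - A^4 + A^8)
key observation: 2 classes among 2 diagrams; unequal V(x) rules out equality


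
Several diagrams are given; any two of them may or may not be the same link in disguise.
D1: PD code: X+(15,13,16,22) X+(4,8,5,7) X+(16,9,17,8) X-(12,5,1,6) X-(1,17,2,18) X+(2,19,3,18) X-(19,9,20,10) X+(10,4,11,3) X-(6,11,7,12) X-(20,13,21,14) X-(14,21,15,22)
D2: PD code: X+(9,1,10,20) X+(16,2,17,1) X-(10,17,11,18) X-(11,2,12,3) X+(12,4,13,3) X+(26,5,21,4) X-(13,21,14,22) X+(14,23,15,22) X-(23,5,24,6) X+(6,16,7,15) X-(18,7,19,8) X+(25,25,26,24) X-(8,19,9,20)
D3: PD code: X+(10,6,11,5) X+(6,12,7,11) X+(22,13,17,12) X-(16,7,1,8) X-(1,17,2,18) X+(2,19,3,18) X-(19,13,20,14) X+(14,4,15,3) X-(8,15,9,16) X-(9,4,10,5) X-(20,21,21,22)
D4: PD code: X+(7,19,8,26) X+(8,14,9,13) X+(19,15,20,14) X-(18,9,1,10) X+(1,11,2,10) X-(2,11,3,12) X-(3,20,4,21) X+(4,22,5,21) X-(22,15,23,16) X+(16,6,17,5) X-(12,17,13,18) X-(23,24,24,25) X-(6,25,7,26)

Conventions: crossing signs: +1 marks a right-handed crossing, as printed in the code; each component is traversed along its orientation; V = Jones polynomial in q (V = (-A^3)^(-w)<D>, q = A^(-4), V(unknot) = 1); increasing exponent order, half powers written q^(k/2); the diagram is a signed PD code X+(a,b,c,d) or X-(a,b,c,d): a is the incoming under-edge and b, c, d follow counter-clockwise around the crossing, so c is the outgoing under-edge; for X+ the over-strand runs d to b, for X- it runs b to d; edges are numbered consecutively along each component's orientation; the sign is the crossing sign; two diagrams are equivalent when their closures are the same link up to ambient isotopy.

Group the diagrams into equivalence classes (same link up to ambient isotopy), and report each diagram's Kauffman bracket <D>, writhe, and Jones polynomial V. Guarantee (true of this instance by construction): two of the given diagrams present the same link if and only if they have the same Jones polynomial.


equivalence classes: {D1, D2, D3, D4}
D1 (bracket A^-13 + A^7; 11 crossings at w = -1): V = -q^(-5/2) - q^(5/2)
V(D2) = -q^(-5/2) - q^(5/2)  (w +1, c 13, <D> = A^-7 + A^13)
D3 (bracket A^-13 + A^7; 11 crossings at w = -1): V = -q^(-5/2) - q^(5/2)
V(D4) = -q^(-5/2) - q^(5/2)  [13 crossings, <D> = A^-13 + A^7, w = -1]
key observation: one V(q) for all 4 diagrams — one class (guaranteed)


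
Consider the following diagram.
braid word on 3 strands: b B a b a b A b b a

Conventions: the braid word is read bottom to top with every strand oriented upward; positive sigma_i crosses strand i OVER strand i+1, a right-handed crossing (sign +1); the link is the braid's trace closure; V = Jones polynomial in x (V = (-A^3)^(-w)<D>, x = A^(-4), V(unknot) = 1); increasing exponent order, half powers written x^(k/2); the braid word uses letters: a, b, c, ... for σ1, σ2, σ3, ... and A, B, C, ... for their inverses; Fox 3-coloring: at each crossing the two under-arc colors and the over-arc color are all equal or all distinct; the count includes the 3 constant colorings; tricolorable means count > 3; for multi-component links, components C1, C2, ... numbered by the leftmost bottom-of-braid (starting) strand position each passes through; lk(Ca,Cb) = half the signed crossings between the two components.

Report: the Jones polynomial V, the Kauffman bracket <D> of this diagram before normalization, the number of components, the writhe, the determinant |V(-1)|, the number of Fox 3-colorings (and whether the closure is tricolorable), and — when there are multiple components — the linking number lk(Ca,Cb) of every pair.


V = x^2 + 2x^4 - 2x^5 + x^6 - 2x^7 + x^8
<D> = A^-14 - 2A^-10 + A^-6 - 2A^-2 + 2A^2 + A^10 (w = +6)
1 component over 10 crossings, w = +6
27 Fox colorings among 3^10, |V(-1)| = 9: tricolorable
why: inverse pairs cancel, leaving σ1 σ2 σ1 σ2 σ1⁻¹ σ2 σ2 σ1


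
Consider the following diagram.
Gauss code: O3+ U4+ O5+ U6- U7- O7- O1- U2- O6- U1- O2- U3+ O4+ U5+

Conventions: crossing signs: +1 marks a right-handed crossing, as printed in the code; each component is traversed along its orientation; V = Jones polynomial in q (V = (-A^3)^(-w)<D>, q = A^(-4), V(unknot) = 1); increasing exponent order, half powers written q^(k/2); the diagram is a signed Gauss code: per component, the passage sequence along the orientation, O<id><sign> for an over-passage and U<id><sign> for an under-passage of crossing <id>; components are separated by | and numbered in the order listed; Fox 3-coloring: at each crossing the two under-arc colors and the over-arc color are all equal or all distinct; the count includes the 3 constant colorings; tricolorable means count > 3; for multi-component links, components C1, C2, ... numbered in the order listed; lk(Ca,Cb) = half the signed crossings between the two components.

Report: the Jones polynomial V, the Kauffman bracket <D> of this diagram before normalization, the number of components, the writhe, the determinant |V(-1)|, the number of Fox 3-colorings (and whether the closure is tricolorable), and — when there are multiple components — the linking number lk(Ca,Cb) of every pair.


V = -q^-3 + q^-2 - q^-1 + 3 - q + q^2 - q^3
<D> = A^-15 - A^-11 + A^-7 - 3A^-3 + A - A^5 + A^9 (w = -1)
1 component over 7 crossings, w = -1
27 Fox colorings among 3^7, |V(-1)| = 9: tricolorable
why: palindromic: swapping q for 1/q fixes V


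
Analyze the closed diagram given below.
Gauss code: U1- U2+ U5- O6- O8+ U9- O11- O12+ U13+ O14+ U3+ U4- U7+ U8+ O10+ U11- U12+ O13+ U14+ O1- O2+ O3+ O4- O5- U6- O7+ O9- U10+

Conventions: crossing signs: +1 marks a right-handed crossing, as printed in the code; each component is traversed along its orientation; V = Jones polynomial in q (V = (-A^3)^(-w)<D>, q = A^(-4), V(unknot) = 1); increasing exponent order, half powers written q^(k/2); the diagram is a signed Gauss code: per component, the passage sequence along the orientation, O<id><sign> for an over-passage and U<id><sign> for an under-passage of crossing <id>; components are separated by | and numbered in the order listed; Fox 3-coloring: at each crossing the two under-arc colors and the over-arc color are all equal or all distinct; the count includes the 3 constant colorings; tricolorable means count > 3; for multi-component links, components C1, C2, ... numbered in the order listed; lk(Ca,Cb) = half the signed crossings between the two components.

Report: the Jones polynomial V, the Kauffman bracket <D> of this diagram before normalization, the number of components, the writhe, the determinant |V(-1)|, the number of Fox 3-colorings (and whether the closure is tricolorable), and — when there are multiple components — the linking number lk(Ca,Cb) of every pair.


Jones polynomial: V(q) = -q^-1 + 2 - q + 2q^2 - q^3 + q^4 - q^5
<D> = -A^-14 + A^-10 - A^-6 + 2A^-2 - A^2 + 2A^6 - A^10; writhe +2
components 1, writhe +2 (14 crossings)
3-colorings: 9 of 3^14, det 9 — tricolorable
note: the span of V is 6, forcing >= 6 crossings in any diagram


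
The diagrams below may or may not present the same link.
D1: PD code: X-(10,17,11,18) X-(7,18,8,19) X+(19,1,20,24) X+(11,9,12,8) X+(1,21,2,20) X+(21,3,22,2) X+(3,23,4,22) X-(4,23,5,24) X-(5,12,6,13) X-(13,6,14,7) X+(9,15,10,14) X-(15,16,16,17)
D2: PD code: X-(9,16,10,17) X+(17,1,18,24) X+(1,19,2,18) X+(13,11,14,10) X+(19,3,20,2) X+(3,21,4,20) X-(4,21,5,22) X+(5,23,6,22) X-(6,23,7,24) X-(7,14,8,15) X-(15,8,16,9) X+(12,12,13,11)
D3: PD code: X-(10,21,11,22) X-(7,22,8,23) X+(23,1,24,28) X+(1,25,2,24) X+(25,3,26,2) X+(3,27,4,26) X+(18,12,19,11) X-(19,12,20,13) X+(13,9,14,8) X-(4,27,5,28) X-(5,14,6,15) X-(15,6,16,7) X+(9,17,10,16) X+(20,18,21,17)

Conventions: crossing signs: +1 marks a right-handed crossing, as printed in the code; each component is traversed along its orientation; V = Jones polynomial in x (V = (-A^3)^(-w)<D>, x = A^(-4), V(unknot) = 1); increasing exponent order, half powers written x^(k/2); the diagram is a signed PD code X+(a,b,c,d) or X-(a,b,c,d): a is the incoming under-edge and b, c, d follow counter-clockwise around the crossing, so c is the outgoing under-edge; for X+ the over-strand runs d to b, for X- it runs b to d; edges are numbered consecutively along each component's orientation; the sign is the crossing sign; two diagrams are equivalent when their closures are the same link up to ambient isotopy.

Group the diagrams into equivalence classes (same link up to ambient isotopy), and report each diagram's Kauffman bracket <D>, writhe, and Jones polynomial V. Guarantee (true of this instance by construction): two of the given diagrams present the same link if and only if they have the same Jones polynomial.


grouping into links: {D1, D2, D3}
V(D1) = -x^-3 + x^-2 - x^-1 + 3 - x + x^2 - x^3  (w 0, c 12, <D> = -A^-12 + A^-8 - A^-4 + 3 - A^4 + A^8 - A^12)
V(D2) = -x^-3 + x^-2 - x^-1 + 3 - x + x^2 - x^3  (w +2, c 12, <D> = -A^-6 + A^-2 - A^2 + 3A^6 - A^10 + A^14 - A^18)
V(D3) = -x^-3 + x^-2 - x^-1 + 3 - x + x^2 - x^3  (w +2, c 14, <D> = -A^-6 + A^-2 - A^2 + 3A^6 - A^10 + A^14 - A^18)
key observation: one V(x) for all 3 diagrams — one class (guaranteed)


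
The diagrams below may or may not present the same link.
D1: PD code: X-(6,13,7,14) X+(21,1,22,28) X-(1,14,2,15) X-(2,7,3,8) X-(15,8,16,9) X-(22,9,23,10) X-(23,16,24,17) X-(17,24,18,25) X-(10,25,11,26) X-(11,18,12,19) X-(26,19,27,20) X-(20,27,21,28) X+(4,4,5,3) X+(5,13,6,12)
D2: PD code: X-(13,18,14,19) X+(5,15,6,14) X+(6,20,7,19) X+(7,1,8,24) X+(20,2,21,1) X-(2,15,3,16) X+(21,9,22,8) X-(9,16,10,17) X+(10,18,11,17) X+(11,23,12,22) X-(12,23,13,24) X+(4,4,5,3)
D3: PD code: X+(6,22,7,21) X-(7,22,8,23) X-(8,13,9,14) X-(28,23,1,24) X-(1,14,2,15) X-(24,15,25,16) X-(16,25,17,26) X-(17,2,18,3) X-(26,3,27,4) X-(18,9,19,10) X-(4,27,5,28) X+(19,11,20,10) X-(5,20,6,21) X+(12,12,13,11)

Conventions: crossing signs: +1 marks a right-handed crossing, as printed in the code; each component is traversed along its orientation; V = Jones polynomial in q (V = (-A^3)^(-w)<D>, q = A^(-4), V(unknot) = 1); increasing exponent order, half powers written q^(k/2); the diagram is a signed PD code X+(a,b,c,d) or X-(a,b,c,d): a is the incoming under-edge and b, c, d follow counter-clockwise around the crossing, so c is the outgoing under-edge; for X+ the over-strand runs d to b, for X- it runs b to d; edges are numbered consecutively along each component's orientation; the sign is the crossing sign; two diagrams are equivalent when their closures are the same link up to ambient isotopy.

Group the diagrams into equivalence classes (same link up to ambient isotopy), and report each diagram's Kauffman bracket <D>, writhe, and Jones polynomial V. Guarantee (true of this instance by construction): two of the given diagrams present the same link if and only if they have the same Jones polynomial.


grouping into links: {D1, D3} | {D2}
V(D1) = -q^-8 + q^-5 + q^-3  (w -8, c 14, <D> = A^-12 + A^-4 - A^8)
D2 (bracket -A^-4 + 1 + A^8; 12 crossings at w = +4): V = q + q^3 - q^4
D3 (bracket A^-12 + A^-4 - A^8; 14 crossings at w = -8): V = -q^-8 + q^-5 + q^-3
why: comparing 3 Jones polynomials yields 2 groups


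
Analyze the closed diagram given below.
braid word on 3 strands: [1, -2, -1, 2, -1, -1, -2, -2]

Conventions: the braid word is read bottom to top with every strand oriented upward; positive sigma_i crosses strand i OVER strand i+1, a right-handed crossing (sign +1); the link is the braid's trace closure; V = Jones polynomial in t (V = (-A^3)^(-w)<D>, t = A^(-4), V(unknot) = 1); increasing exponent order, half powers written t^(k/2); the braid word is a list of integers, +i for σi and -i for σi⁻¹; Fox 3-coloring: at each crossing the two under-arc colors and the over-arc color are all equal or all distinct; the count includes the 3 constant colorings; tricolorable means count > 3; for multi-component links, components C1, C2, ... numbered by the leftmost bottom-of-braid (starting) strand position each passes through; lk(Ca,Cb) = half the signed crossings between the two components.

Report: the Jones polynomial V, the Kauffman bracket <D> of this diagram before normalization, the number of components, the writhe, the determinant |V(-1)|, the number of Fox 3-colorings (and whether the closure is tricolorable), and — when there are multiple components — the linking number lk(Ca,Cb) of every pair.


V(t) = t^-7 - 2t^-6 + 2t^-5 - 3t^-4 + 3t^-3 - 2t^-2 + 2t^-1
bracket: 2A^-8 - 2A^-4 + 3 - 3A^4 + 2A^8 - 2A^12 + A^16, w = -4
1 component, writhe -4, over 8 crossings
det 15, colorings 9 of 3^8 — tricolorable
observation: the span of V is 6, forcing >= 6 crossings in any diagram


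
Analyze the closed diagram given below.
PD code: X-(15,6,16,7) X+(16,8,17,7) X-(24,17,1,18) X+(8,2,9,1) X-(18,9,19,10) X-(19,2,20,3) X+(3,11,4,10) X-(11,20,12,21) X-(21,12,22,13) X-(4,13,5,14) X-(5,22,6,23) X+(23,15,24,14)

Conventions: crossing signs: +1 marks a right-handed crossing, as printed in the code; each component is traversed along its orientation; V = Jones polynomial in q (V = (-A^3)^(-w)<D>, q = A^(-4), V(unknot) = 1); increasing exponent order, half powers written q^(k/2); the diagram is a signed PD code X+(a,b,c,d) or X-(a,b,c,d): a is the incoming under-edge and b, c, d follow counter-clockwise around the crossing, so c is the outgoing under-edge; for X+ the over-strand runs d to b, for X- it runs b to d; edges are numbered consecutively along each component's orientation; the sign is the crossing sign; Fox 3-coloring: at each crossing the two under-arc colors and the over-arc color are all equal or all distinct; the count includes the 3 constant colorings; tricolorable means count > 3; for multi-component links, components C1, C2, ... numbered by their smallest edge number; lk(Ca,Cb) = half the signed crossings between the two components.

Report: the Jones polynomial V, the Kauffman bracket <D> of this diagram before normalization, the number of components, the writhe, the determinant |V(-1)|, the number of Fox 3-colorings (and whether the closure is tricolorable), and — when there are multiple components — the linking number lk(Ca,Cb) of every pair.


V = -q^-6 + q^-5 - q^-4 + 2q^-3 - q^-2 + q^-1
<D> = A^-8 - A^-4 + 2 - A^4 + A^8 - A^12 (w = -4)
1 component over 12 crossings, w = -4
3 Fox colorings among 3^12, |V(-1)| = 7: not tricolorable
why: |V(-1)| = 7: so not tricolorable, since 3 does not divide 7


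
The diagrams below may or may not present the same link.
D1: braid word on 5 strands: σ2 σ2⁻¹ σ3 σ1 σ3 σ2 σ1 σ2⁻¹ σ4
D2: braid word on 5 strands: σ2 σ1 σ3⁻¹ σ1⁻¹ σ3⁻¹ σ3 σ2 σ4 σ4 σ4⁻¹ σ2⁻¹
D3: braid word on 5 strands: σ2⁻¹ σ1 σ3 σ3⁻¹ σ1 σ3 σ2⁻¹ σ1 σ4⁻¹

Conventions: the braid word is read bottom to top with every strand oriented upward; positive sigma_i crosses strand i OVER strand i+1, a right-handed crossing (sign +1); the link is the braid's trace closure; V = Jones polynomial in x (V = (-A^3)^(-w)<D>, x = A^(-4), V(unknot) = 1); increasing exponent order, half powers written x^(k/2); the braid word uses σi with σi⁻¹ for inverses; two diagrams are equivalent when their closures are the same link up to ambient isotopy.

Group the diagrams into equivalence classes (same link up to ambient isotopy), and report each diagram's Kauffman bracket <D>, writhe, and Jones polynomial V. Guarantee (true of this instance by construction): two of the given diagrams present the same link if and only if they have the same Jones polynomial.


equivalence classes: {D1} | {D2} | {D3}
D1 (bracket A^5 + A^13; 9 crossings at w = +5): V = -x^(1/2) - x^(5/2)
V(D2) = -x^(-1/2) - x^(1/2)  (w +1, c 11, <D> = A + A^5)
V(D3) = -x^(-3/2) + x^(-1/2) - 2x^(1/2) + x^(3/2) - 2x^(5/2) + x^(7/2)  (w +1, c 9, <D> = -A^-11 + 2A^-7 - A^-3 + 2A - A^5 + A^9)
observation: comparing 3 Jones polynomials yields 3 groups


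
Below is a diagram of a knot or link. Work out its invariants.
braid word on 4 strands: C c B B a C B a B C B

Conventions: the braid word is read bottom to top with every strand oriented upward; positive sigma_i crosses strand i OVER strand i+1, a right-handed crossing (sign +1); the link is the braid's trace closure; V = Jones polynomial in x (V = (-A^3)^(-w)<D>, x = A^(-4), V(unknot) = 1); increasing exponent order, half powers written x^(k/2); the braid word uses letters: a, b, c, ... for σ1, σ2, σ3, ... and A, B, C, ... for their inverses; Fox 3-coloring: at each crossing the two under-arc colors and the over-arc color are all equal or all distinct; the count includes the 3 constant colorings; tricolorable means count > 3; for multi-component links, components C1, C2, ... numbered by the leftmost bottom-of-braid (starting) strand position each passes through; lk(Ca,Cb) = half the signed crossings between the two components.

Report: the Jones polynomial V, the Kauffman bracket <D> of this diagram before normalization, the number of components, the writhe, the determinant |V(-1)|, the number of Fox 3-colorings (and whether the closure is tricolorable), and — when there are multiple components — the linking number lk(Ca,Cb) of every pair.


V(x) = -x^-7 + 2x^-6 - 2x^-5 + 2x^-4 - 2x^-3 + 2x^-2 - x^-1 + 1
bracket: -A^-15 + A^-11 - 2A^-7 + 2A^-3 - 2A + 2A^5 - 2A^9 + A^13, w = -5
1 component, writhe -5, over 11 crossings
det 13, colorings 3 of 3^11 — not tricolorable
observation: the word shrinks to σ2⁻¹ σ2⁻¹ σ1 σ3⁻¹ σ2⁻¹ σ1 σ2⁻¹ σ3⁻¹ σ2⁻¹ after cancelling


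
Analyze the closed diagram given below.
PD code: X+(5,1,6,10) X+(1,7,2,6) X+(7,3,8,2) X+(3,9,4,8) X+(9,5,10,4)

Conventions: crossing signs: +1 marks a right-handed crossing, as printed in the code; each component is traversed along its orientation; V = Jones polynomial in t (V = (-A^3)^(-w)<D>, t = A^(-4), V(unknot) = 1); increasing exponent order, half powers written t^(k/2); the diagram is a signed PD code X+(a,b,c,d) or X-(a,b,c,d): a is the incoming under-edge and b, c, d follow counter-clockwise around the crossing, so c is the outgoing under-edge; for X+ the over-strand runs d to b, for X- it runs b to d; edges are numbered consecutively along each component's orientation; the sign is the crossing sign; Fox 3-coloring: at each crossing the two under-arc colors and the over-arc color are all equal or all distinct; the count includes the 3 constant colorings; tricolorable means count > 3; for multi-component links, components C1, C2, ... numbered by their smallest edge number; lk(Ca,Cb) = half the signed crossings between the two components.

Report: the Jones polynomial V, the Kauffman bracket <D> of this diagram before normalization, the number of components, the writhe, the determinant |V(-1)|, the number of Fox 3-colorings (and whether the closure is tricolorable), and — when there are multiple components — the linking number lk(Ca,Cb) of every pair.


V(t) = t^2 + t^4 - t^5 + t^6 - t^7
bracket: A^-13 - A^-9 + A^-5 - A^-1 - A^7, w = +5
1 component, writhe +5, over 5 crossings
det 5, colorings 3 of 3^5 — not tricolorable
observation: w = +5 (over 5 crossings) is diagram-only; (-A^3)^(-5) removes it from V


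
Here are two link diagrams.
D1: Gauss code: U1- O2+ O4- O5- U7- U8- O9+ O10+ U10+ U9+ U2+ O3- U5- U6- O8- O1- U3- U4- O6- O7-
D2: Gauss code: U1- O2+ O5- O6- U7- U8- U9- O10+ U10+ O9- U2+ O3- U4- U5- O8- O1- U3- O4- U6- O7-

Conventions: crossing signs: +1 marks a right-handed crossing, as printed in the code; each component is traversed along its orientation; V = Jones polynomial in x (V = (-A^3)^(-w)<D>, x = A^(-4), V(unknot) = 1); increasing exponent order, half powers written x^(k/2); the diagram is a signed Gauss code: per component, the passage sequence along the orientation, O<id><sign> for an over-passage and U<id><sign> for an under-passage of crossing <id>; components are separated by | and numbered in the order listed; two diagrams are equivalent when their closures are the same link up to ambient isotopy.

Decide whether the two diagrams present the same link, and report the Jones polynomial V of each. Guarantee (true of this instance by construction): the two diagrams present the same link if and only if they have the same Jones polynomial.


equivalent: yes
V(D1) = -x^-7 + x^-6 - x^-5 + x^-4 + x^-2  (w -4, c 10, <D> = A^-4 + A^4 - A^8 + A^12 - A^16)
D2 (bracket A^-10 + A^-2 - A^2 + A^6 - A^10; 10 crossings at w = -6): V = -x^-7 + x^-6 - x^-5 + x^-4 + x^-2
why: Reidemeister moves carry D1 (10 crossings) to D2 (10)
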